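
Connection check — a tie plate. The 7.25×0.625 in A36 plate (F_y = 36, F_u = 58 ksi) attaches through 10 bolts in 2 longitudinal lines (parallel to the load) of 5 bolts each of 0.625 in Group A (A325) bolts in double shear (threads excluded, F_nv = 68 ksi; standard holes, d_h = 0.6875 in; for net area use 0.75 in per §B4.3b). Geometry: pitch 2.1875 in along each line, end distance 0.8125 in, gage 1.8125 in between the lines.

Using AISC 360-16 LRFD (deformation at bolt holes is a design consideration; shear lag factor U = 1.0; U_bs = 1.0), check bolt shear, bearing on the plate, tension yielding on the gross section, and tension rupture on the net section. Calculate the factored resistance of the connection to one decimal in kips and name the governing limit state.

146.8 kips (gross-section yield governs)

Bolt shear: A_b = π(0.625)²/4 = 0.3068 in². φR_n = 0.75 × 68 × 0.3068 × 10 × 2 = 312.9 kips.
Bearing (0.625 in plate, F_u = 58 ksi): end bolts L_c = 0.8125 − 0.6875/2 = 0.46875, R_n = min(1.2×0.46875×0.625×58, 2.4×0.625×0.625×58) = 20.391 kips/bolt; interior L_c = 2.1875 − 0.6875 = 1.5, R_n = 54.375 kips/bolt. φR_n = 0.75 × (2×20.391 + 8×54.375) = 356.8 kips.
Tension yield (gross): A_g = 7.25×0.625 = 4.5313 in². φR_n = 0.90 × 36 × 4.5313 = 146.8 kips.
Tension rupture (net): A_n = (7.25 − 2×0.75)×0.625 = 3.5938 in² (U = 1.0, A_e = A_n). φR_n = 0.75 × 58 × 3.5938 = 156.3 kips.
Governing: min(312.9, 356.8, 146.8, 156.3) = 146.8 kips → gross-section yield.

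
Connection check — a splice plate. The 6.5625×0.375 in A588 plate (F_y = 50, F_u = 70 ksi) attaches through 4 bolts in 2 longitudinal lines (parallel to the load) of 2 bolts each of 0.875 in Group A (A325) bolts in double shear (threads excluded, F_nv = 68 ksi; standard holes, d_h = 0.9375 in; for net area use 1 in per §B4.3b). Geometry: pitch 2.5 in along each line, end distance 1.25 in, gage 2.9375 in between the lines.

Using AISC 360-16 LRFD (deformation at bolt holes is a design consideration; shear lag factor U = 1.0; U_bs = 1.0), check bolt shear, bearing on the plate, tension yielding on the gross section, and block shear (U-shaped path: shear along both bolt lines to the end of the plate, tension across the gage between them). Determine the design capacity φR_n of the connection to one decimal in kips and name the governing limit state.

91.3 kips (block shear governs)

Bolt shear: A_b = π(0.875)²/4 = 0.60132 in². φR_n = 0.75 × 68 × 0.60132 × 4 × 2 = 245.3 kips.
Bearing (0.375 in plate, F_u = 70 ksi): end bolts L_c = 1.25 − 0.9375/2 = 0.78125, R_n = min(1.2×0.78125×0.375×70, 2.4×0.875×0.375×70) = 24.609 kips/bolt; interior L_c = 2.5 − 0.9375 = 1.5625, R_n = 49.219 kips/bolt. φR_n = 0.75 × (2×24.609 + 2×49.219) = 110.7 kips.
Tension yield (gross): A_g = 6.5625×0.375 = 2.4609 in². φR_n = 0.90 × 50 × 2.4609 = 110.7 kips.
Block shear: shear path 2×[1.25+1×2.5] = 2×3.75 in, A_gv = 2.8125, A_nv = 2×(3.75 − 1.5×1)×0.375 = 1.6875 in²; tension across gage: (2.9375 − 1×1)×0.375 = 0.72656 in². R_n = min(0.6×70×1.6875, 0.6×50×2.8125) + 1.0×70×0.72656 = min(70.875, 84.375) + 50.859 = 121.73 kips. φR_n = 0.75 × 121.73 = 91.3 kips.
Governing: min(245.3, 110.7, 110.7, 91.3) = 91.3 kips → block shear.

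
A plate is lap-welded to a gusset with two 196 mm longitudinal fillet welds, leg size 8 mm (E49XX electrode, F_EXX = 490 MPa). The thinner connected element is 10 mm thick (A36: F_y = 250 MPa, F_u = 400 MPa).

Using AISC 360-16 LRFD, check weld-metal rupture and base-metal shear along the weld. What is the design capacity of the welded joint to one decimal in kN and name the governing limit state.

488.9 kN (weld metal governs)

Weld metal: throat = 0.707×8 = 5.656 mm, L = 2×196 = 392 mm. φR_n = 0.75 × 0.6 × 490 × 5.656 × 392 = 488.9 kN.
Base metal shear (10 mm plate): yield φR_n = 1.0×0.6×250×10×392 = 588.0 kN; rupture φR_n = 0.75×0.6×400×10×392 = 705.6 kN; take 588.0 kN (yield).
Governing: min(488.9, 588.0) = 488.9 kN → weld metal.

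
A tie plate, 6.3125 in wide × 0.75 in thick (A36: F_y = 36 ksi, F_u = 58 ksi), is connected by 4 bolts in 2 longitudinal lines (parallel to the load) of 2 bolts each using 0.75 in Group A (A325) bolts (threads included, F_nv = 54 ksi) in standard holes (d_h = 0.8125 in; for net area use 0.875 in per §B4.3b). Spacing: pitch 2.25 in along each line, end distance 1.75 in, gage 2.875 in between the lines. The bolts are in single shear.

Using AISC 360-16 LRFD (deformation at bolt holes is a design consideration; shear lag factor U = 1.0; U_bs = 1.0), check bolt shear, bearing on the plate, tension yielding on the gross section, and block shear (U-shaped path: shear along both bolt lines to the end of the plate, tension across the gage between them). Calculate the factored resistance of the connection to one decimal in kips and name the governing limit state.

Bolt shear: A_b = π(0.75)²/4 = 0.44179 in². φR_n = 0.75 × 54 × 0.44179 × 4 × 1 = 71.6 kips.
Bearing (0.75 in plate, F_u = 58 ksi): end bolts L_c = 1.75 − 0.8125/2 = 1.34375, R_n = min(1.2×1.34375×0.75×58, 2.4×0.75×0.75×58) = 70.144 kips/bolt; interior L_c = 2.25 − 0.8125 = 1.4375, R_n = 75.038 kips/bolt. φR_n = 0.75 × (2×70.144 + 2×75.038) = 217.8 kips.
Tension yield (gross): A_g = 6.3125×0.75 = 4.7344 in². φR_n = 0.90 × 36 × 4.7344 = 153.4 kips.
Block shear: shear path 2×[1.75+1×2.25] = 2×4 in, A_gv = 6, A_nv = 2×(4 − 1.5×0.875)×0.75 = 4.0313 in²; tension across gage: (2.875 − 1×0.875)×0.75 = 1.5 in². R_n = min(0.6×58×4.0313, 0.6×36×6) + 1.0×58×1.5 = min(140.29, 129.6) + 87 = 216.6 kips. φR_n = 0.75 × 216.6 = 162.5 kips.
Governing: min(71.6, 217.8, 153.4, 162.5) = 71.6 kips → bolt shear.

71.6 kips (bolt shear governs)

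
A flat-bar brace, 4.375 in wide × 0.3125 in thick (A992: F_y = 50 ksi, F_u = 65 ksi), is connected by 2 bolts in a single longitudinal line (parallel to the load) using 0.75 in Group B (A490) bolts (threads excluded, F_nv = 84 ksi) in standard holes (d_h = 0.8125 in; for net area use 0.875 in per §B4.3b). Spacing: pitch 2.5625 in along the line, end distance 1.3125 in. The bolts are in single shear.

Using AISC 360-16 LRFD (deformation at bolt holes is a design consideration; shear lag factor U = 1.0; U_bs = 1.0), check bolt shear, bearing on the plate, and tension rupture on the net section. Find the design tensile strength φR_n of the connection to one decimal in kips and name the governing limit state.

44.0 kips (bearing governs)

Bolt shear: A_b = π(0.75)²/4 = 0.44179 in². φR_n = 0.75 × 84 × 0.44179 × 2 × 1 = 55.7 kips.
Bearing (0.3125 in plate, F_u = 65 ksi): end bolts L_c = 1.3125 − 0.8125/2 = 0.90625, R_n = min(1.2×0.90625×0.3125×65, 2.4×0.75×0.3125×65) = 22.09 kips/bolt; interior L_c = 2.5625 − 0.8125 = 1.75, R_n = 36.563 kips/bolt. φR_n = 0.75 × (1×22.09 + 1×36.563) = 44.0 kips.
Tension rupture (net): A_n = (4.375 − 1×0.875)×0.3125 = 1.0938 in² (U = 1.0, A_e = A_n). φR_n = 0.75 × 65 × 1.0938 = 53.3 kips.
Governing: min(55.7, 44.0, 53.3) = 44.0 kips → bearing.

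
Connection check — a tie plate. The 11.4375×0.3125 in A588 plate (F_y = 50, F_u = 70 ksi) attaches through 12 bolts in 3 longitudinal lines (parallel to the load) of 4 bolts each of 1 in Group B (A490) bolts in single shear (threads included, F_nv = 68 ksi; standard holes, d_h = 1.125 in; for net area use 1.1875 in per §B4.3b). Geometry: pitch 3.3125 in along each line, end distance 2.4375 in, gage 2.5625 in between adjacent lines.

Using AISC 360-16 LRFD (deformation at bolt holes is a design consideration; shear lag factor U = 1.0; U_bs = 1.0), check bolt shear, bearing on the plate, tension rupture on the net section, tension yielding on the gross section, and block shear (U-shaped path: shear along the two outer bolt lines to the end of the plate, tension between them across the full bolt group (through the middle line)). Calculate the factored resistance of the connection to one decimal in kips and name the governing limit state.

Bolt shear: A_b = π(1)²/4 = 0.7854 in². φR_n = 0.75 × 68 × 0.7854 × 12 × 1 = 480.7 kips.
Bearing (0.3125 in plate, F_u = 70 ksi): end bolts L_c = 2.4375 − 1.125/2 = 1.875, R_n = min(1.2×1.875×0.3125×70, 2.4×1×0.3125×70) = 49.219 kips/bolt; interior L_c = 3.3125 − 1.125 = 2.1875, R_n = 52.5 kips/bolt. φR_n = 0.75 × (3×49.219 + 9×52.5) = 465.1 kips.
Tension rupture (net): A_n = (11.4375 − 3×1.1875)×0.3125 = 2.4609 in² (U = 1.0, A_e = A_n). φR_n = 0.75 × 70 × 2.4609 = 129.2 kips.
Tension yield (gross): A_g = 11.4375×0.3125 = 3.5742 in². φR_n = 0.90 × 50 × 3.5742 = 160.8 kips.
Block shear: shear path 2×[2.4375+3×3.3125] = 2×12.375 in, A_gv = 7.7344, A_nv = 2×(12.375 − 3.5×1.1875)×0.3125 = 5.1367 in²; tension across gage: (5.125 − 2×1.1875)×0.3125 = 0.85938 in². R_n = min(0.6×70×5.1367, 0.6×50×7.7344) + 1.0×70×0.85938 = min(215.74, 232.03) + 60.157 = 275.9 kips. φR_n = 0.75 × 275.9 = 206.9 kips.
Governing: min(480.7, 465.1, 129.2, 160.8, 206.9) = 129.2 kips → net-section rupture.

129.2 kips (net-section rupture governs)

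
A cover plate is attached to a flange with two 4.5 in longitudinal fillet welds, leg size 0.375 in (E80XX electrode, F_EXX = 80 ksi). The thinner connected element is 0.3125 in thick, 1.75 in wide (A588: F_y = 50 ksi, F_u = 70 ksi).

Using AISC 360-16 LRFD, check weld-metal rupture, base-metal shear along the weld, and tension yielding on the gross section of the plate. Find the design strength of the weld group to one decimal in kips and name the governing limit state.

Weld metal: throat = 0.707×0.375 = 0.26513 in, L = 2×4.5 = 9 in. φR_n = 0.75 × 0.6 × 80 × 0.26513 × 9 = 85.9 kips.
Base metal shear (0.3125 in plate): yield φR_n = 1.0×0.6×50×0.3125×9 = 84.4 kips; rupture φR_n = 0.75×0.6×70×0.3125×9 = 88.6 kips; take 84.4 kips (yield).
Tension yield (gross): A_g = 1.75×0.3125 = 0.54688 in². φR_n = 0.90 × 50 × 0.54688 = 24.6 kips.
Governing: min(85.9, 84.4, 24.6) = 24.6 kips → gross-section yield.

24.6 kips (gross-section yield governs)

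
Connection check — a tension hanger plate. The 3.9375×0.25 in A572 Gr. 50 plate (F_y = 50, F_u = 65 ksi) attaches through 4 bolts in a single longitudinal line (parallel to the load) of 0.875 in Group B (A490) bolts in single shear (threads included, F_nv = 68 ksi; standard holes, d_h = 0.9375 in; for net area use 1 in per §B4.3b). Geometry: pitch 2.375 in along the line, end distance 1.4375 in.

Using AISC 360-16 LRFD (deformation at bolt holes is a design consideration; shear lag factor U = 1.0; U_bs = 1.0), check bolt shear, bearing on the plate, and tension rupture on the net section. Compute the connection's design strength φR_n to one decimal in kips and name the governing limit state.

35.8 kips (net-section rupture governs)

Bolt shear: A_b = π(0.875)²/4 = 0.60132 in². φR_n = 0.75 × 68 × 0.60132 × 4 × 1 = 122.7 kips.
Bearing (0.25 in plate, F_u = 65 ksi): end bolts L_c = 1.4375 − 0.9375/2 = 0.96875, R_n = min(1.2×0.96875×0.25×65, 2.4×0.875×0.25×65) = 18.891 kips/bolt; interior L_c = 2.375 − 0.9375 = 1.4375, R_n = 28.031 kips/bolt. φR_n = 0.75 × (1×18.891 + 3×28.031) = 77.2 kips.
Tension rupture (net): A_n = (3.9375 − 1×1)×0.25 = 0.73438 in² (U = 1.0, A_e = A_n). φR_n = 0.75 × 65 × 0.73438 = 35.8 kips.
Governing: min(122.7, 77.2, 35.8) = 35.8 kips → net-section rupture.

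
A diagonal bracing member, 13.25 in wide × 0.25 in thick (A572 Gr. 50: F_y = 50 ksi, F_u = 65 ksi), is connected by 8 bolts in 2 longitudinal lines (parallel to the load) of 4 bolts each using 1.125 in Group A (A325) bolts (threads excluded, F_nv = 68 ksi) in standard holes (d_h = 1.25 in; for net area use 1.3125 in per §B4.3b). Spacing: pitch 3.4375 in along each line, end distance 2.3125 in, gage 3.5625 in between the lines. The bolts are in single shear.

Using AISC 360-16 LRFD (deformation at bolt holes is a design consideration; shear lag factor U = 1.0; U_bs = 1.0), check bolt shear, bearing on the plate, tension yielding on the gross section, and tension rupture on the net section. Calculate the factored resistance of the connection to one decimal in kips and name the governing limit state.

Bolt shear: A_b = π(1.125)²/4 = 0.99402 in². φR_n = 0.75 × 68 × 0.99402 × 8 × 1 = 405.6 kips.
Bearing (0.25 in plate, F_u = 65 ksi): end bolts L_c = 2.3125 − 1.25/2 = 1.6875, R_n = min(1.2×1.6875×0.25×65, 2.4×1.125×0.25×65) = 32.906 kips/bolt; interior L_c = 3.4375 − 1.25 = 2.1875, R_n = 42.656 kips/bolt. φR_n = 0.75 × (2×32.906 + 6×42.656) = 241.3 kips.
Tension yield (gross): A_g = 13.25×0.25 = 3.3125 in². φR_n = 0.90 × 50 × 3.3125 = 149.1 kips.
Tension rupture (net): A_n = (13.25 − 2×1.3125)×0.25 = 2.6563 in² (U = 1.0, A_e = A_n). φR_n = 0.75 × 65 × 2.6563 = 129.5 kips.
Governing: min(405.6, 241.3, 149.1, 129.5) = 129.5 kips → net-section rupture.

129.5 kips (net-section rupture governs)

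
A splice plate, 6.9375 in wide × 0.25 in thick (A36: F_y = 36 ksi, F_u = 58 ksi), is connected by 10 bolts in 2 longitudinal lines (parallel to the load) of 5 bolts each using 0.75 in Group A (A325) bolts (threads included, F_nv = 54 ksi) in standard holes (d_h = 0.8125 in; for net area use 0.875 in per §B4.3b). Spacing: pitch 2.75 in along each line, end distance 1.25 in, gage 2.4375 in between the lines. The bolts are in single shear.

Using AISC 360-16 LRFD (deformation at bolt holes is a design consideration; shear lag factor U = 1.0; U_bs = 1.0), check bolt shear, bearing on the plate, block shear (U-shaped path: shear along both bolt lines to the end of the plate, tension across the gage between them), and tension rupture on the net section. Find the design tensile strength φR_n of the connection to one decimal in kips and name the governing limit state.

56.4 kips (net-section rupture governs)

Bolt shear: A_b = π(0.75)²/4 = 0.44179 in². φR_n = 0.75 × 54 × 0.44179 × 10 × 1 = 178.9 kips.
Bearing (0.25 in plate, F_u = 58 ksi): end bolts L_c = 1.25 − 0.8125/2 = 0.84375, R_n = min(1.2×0.84375×0.25×58, 2.4×0.75×0.25×58) = 14.681 kips/bolt; interior L_c = 2.75 − 0.8125 = 1.9375, R_n = 26.1 kips/bolt. φR_n = 0.75 × (2×14.681 + 8×26.1) = 178.6 kips.
Block shear: shear path 2×[1.25+4×2.75] = 2×12.25 in, A_gv = 6.125, A_nv = 2×(12.25 − 4.5×0.875)×0.25 = 4.1563 in²; tension across gage: (2.4375 − 1×0.875)×0.25 = 0.39063 in². R_n = min(0.6×58×4.1563, 0.6×36×6.125) + 1.0×58×0.39063 = min(144.64, 132.3) + 22.657 = 154.96 kips. φR_n = 0.75 × 154.96 = 116.2 kips.
Tension rupture (net): A_n = (6.9375 − 2×0.875)×0.25 = 1.2969 in² (U = 1.0, A_e = A_n). φR_n = 0.75 × 58 × 1.2969 = 56.4 kips.
Governing: min(178.9, 178.6, 116.2, 56.4) = 56.4 kips → net-section rupture.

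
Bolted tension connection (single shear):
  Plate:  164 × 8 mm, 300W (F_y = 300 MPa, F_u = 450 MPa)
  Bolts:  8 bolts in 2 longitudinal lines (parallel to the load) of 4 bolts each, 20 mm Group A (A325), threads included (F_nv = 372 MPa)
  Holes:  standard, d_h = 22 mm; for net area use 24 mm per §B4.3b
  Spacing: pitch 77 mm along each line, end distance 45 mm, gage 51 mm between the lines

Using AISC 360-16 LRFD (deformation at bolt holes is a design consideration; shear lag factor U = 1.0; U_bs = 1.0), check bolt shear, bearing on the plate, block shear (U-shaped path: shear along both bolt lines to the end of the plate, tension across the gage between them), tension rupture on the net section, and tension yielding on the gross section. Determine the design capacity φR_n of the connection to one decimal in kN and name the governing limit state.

313.2 kN (net-section rupture governs)

Bolt shear: A_b = π(20)²/4 = 314.16 mm². φR_n = 0.75 × 372 × 314.16 × 8 × 1 = 701.2 kN.
Bearing (8 mm plate, F_u = 450 MPa): end bolts L_c = 45 − 22/2 = 34, R_n = min(1.2×34×8×450, 2.4×20×8×450) = 146.88 kN/bolt; interior L_c = 77 − 22 = 55, R_n = 172.8 kN/bolt. φR_n = 0.75 × (2×146.88 + 6×172.8) = 997.9 kN.
Block shear: shear path 2×[45+3×77] = 2×276 mm, A_gv = 4416, A_nv = 2×(276 − 3.5×24)×8 = 3072 mm²; tension across gage: (51 − 1×24)×8 = 216 mm². R_n = min(0.6×450×3072, 0.6×300×4416) + 1.0×450×216 = min(829.44, 794.88) + 97.2 = 892.08 kN. φR_n = 0.75 × 892.08 = 669.1 kN.
Tension rupture (net): A_n = (164 − 2×24)×8 = 928 mm² (U = 1.0, A_e = A_n). φR_n = 0.75 × 450 × 928 = 313.2 kN.
Tension yield (gross): A_g = 164×8 = 1312 mm². φR_n = 0.90 × 300 × 1312 = 354.2 kN.
Governing: min(701.2, 997.9, 669.1, 313.2, 354.2) = 313.2 kN → net-section rupture.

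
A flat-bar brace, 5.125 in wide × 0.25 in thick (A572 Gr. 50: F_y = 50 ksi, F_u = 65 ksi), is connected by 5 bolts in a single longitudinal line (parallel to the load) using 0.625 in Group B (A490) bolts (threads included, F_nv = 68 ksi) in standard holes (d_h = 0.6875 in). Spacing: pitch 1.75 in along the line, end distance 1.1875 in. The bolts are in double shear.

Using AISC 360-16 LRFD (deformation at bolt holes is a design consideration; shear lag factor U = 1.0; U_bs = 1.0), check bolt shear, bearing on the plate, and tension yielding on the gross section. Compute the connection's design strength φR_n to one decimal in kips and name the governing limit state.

57.7 kips (gross-section yield governs)

Bolt shear: A_b = π(0.625)²/4 = 0.3068 in². φR_n = 0.75 × 68 × 0.3068 × 5 × 2 = 156.5 kips.
Bearing (0.25 in plate, F_u = 65 ksi): end bolts L_c = 1.1875 − 0.6875/2 = 0.84375, R_n = min(1.2×0.84375×0.25×65, 2.4×0.625×0.25×65) = 16.453 kips/bolt; interior L_c = 1.75 − 0.6875 = 1.0625, R_n = 20.719 kips/bolt. φR_n = 0.75 × (1×16.453 + 4×20.719) = 74.5 kips.
Tension yield (gross): A_g = 5.125×0.25 = 1.2813 in². φR_n = 0.90 × 50 × 1.2813 = 57.7 kips.
Governing: min(156.5, 74.5, 57.7) = 57.7 kips → gross-section yield.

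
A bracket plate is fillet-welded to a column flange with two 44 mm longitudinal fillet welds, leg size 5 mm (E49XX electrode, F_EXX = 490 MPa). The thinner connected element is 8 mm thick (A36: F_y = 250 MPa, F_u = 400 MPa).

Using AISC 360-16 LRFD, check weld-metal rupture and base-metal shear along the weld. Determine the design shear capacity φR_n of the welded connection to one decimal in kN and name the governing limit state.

Weld metal: throat = 0.707×5 = 3.535 mm, L = 2×44 = 88 mm. φR_n = 0.75 × 0.6 × 490 × 3.535 × 88 = 68.6 kN.
Base metal shear (8 mm plate): yield φR_n = 1.0×0.6×250×8×88 = 105.6 kN; rupture φR_n = 0.75×0.6×400×8×88 = 126.7 kN; take 105.6 kN (yield).
Governing: min(68.6, 105.6) = 68.6 kN → weld metal.

68.6 kN (weld metal governs)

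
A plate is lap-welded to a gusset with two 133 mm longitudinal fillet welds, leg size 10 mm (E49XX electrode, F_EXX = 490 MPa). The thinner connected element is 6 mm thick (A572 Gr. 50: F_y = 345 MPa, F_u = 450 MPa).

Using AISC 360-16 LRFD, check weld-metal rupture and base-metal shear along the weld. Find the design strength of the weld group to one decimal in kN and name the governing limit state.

323.2 kN (base-metal shear governs)

Weld metal: throat = 0.707×10 = 7.07 mm, L = 2×133 = 266 mm. φR_n = 0.75 × 0.6 × 490 × 7.07 × 266 = 414.7 kN.
Base metal shear (6 mm plate): yield φR_n = 1.0×0.6×345×6×266 = 330.4 kN; rupture φR_n = 0.75×0.6×450×6×266 = 323.2 kN; take 323.2 kN (rupture).
Governing: min(414.7, 323.2) = 323.2 kN → base-metal shear.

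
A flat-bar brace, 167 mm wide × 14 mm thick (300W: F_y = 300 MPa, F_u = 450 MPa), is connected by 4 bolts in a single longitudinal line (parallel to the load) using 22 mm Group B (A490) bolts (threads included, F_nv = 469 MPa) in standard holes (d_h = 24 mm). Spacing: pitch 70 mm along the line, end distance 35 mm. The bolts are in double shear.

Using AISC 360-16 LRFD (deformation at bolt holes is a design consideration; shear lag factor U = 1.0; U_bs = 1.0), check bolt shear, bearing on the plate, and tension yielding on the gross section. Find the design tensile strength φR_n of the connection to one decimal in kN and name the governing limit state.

Bolt shear: A_b = π(22)²/4 = 380.13 mm². φR_n = 0.75 × 469 × 380.13 × 4 × 2 = 1069.7 kN.
Bearing (14 mm plate, F_u = 450 MPa): end bolts L_c = 35 − 24/2 = 23, R_n = min(1.2×23×14×450, 2.4×22×14×450) = 173.88 kN/bolt; interior L_c = 70 − 24 = 46, R_n = 332.64 kN/bolt. φR_n = 0.75 × (1×173.88 + 3×332.64) = 878.9 kN.
Tension yield (gross): A_g = 167×14 = 2338 mm². φR_n = 0.90 × 300 × 2338 = 631.3 kN.
Governing: min(1069.7, 878.9, 631.3) = 631.3 kN → gross-section yield.

631.3 kN (gross-section yield governs)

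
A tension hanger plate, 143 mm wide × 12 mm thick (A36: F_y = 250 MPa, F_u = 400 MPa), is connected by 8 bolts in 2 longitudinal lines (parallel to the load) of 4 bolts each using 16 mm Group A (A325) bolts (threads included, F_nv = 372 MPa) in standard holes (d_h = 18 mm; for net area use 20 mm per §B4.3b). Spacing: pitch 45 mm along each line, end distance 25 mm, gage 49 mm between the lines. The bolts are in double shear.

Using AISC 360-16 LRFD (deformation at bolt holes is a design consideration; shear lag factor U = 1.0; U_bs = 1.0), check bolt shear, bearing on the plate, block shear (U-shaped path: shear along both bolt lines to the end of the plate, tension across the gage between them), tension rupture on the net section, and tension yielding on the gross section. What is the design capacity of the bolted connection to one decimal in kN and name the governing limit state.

Bolt shear: A_b = π(16)²/4 = 201.06 mm². φR_n = 0.75 × 372 × 201.06 × 8 × 2 = 897.5 kN.
Bearing (12 mm plate, F_u = 400 MPa): end bolts L_c = 25 − 18/2 = 16, R_n = min(1.2×16×12×400, 2.4×16×12×400) = 92.16 kN/bolt; interior L_c = 45 − 18 = 27, R_n = 155.52 kN/bolt. φR_n = 0.75 × (2×92.16 + 6×155.52) = 838.1 kN.
Block shear: shear path 2×[25+3×45] = 2×160 mm, A_gv = 3840, A_nv = 2×(160 − 3.5×20)×12 = 2160 mm²; tension across gage: (49 − 1×20)×12 = 348 mm². R_n = min(0.6×400×2160, 0.6×250×3840) + 1.0×400×348 = min(518.4, 576) + 139.2 = 657.6 kN. φR_n = 0.75 × 657.6 = 493.2 kN.
Tension rupture (net): A_n = (143 − 2×20)×12 = 1236 mm² (U = 1.0, A_e = A_n). φR_n = 0.75 × 400 × 1236 = 370.8 kN.
Tension yield (gross): A_g = 143×12 = 1716 mm². φR_n = 0.90 × 250 × 1716 = 386.1 kN.
Governing: min(897.5, 838.1, 493.2, 370.8, 386.1) = 370.8 kN → net-section rupture.

370.8 kN (net-section rupture governs)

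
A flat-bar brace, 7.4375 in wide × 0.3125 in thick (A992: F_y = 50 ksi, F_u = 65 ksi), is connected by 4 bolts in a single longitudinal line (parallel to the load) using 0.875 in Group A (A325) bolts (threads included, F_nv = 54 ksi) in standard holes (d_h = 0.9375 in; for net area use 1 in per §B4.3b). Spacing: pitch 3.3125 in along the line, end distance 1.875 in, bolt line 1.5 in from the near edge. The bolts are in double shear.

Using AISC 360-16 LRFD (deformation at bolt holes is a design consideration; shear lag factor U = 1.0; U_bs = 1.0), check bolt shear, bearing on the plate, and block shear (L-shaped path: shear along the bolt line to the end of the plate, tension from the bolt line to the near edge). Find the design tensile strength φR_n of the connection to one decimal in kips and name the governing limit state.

Bolt shear: A_b = π(0.875)²/4 = 0.60132 in². φR_n = 0.75 × 54 × 0.60132 × 4 × 2 = 194.8 kips.
Bearing (0.3125 in plate, F_u = 65 ksi): end bolts L_c = 1.875 − 0.9375/2 = 1.40625, R_n = min(1.2×1.40625×0.3125×65, 2.4×0.875×0.3125×65) = 34.277 kips/bolt; interior L_c = 3.3125 − 0.9375 = 2.375, R_n = 42.656 kips/bolt. φR_n = 0.75 × (1×34.277 + 3×42.656) = 121.7 kips.
Block shear: shear path 1×[1.875+3×3.3125] = 1×11.8125 in, A_gv = 3.6914, A_nv = 1×(11.8125 − 3.5×1)×0.3125 = 2.5977 in²; tension to near edge: (1.5 − 0.5×1)×0.3125 = 0.3125 in². R_n = min(0.6×65×2.5977, 0.6×50×3.6914) + 1.0×65×0.3125 = min(101.31, 110.74) + 20.313 = 121.62 kips. φR_n = 0.75 × 121.62 = 91.2 kips.
Governing: min(194.8, 121.7, 91.2) = 91.2 kips → block shear.

91.2 kips (block shear governs)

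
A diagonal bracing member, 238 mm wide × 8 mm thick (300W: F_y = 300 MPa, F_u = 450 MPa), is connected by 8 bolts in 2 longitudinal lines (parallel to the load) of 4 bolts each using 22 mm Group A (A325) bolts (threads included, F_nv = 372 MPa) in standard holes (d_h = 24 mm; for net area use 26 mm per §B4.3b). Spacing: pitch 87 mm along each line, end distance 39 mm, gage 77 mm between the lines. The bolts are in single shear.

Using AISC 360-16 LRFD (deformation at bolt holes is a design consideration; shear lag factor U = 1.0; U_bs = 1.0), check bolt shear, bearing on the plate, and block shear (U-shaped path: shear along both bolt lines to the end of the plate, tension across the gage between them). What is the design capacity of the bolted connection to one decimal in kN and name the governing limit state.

Bolt shear: A_b = π(22)²/4 = 380.13 mm². φR_n = 0.75 × 372 × 380.13 × 8 × 1 = 848.5 kN.
Bearing (8 mm plate, F_u = 450 MPa): end bolts L_c = 39 − 24/2 = 27, R_n = min(1.2×27×8×450, 2.4×22×8×450) = 116.64 kN/bolt; interior L_c = 87 − 24 = 63, R_n = 190.08 kN/bolt. φR_n = 0.75 × (2×116.64 + 6×190.08) = 1030.3 kN.
Block shear: shear path 2×[39+3×87] = 2×300 mm, A_gv = 4800, A_nv = 2×(300 − 3.5×26)×8 = 3344 mm²; tension across gage: (77 − 1×26)×8 = 408 mm². R_n = min(0.6×450×3344, 0.6×300×4800) + 1.0×450×408 = min(902.88, 864) + 183.6 = 1047.6 kN. φR_n = 0.75 × 1047.6 = 785.7 kN.
Governing: min(848.5, 1030.3, 785.7) = 785.7 kN → block shear.

785.7 kN (block shear governs)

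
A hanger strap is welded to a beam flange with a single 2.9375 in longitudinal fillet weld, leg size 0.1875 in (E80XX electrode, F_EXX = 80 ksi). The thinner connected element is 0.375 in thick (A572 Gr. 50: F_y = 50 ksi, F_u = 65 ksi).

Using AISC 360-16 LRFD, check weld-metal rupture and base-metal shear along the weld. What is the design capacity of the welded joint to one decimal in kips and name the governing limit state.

Weld metal: throat = 0.707×0.1875 = 0.13256 in, L = 2.9375 in. φR_n = 0.75 × 0.6 × 80 × 0.13256 × 2.9375 = 14.0 kips.
Base metal shear (0.375 in plate): yield φR_n = 1.0×0.6×50×0.375×2.9375 = 33.0 kips; rupture φR_n = 0.75×0.6×65×0.375×2.9375 = 32.2 kips; take 32.2 kips (rupture).
Governing: min(14.0, 32.2) = 14.0 kips → weld metal.

14.0 kips (weld metal governs)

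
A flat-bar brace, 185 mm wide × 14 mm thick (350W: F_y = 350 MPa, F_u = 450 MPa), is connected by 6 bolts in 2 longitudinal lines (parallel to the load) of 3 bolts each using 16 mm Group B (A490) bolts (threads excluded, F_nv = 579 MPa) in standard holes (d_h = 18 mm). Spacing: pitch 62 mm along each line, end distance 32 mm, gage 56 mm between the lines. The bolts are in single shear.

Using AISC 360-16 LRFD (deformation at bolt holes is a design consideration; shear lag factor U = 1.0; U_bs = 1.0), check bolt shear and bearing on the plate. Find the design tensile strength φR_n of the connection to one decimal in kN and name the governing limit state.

Bolt shear: A_b = π(16)²/4 = 201.06 mm². φR_n = 0.75 × 579 × 201.06 × 6 × 1 = 523.9 kN.
Bearing (14 mm plate, F_u = 450 MPa): end bolts L_c = 32 − 18/2 = 23, R_n = min(1.2×23×14×450, 2.4×16×14×450) = 173.88 kN/bolt; interior L_c = 62 − 18 = 44, R_n = 241.92 kN/bolt. φR_n = 0.75 × (2×173.88 + 4×241.92) = 986.6 kN.
Governing: min(523.9, 986.6) = 523.9 kN → bolt shear.

523.9 kN (bolt shear governs)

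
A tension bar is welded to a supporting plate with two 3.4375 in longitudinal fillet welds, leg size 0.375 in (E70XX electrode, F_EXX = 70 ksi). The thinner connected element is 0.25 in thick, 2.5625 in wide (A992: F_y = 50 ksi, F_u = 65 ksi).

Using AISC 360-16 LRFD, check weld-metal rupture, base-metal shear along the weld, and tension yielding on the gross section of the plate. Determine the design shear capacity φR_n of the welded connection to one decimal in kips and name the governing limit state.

Weld metal: throat = 0.707×0.375 = 0.26513 in, L = 2×3.4375 = 6.875 in. φR_n = 0.75 × 0.6 × 70 × 0.26513 × 6.875 = 57.4 kips.
Base metal shear (0.25 in plate): yield φR_n = 1.0×0.6×50×0.25×6.875 = 51.6 kips; rupture φR_n = 0.75×0.6×65×0.25×6.875 = 50.3 kips; take 50.3 kips (rupture).
Tension yield (gross): A_g = 2.5625×0.25 = 0.64063 in². φR_n = 0.90 × 50 × 0.64063 = 28.8 kips.
Governing: min(57.4, 50.3, 28.8) = 28.8 kips → gross-section yield.

28.8 kips (gross-section yield governs)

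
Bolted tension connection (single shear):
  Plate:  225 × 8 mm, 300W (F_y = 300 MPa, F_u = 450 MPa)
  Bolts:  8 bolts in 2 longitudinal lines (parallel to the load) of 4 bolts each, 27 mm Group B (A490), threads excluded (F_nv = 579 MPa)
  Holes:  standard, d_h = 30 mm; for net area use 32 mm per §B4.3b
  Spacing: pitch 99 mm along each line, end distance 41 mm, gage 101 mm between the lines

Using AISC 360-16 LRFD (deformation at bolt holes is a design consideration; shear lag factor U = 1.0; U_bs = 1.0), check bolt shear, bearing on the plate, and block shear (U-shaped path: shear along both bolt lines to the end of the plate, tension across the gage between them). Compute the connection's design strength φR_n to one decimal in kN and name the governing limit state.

Bolt shear: A_b = π(27)²/4 = 572.56 mm². φR_n = 0.75 × 579 × 572.56 × 8 × 1 = 1989.1 kN.
Bearing (8 mm plate, F_u = 450 MPa): end bolts L_c = 41 − 30/2 = 26, R_n = min(1.2×26×8×450, 2.4×27×8×450) = 112.32 kN/bolt; interior L_c = 99 − 30 = 69, R_n = 233.28 kN/bolt. φR_n = 0.75 × (2×112.32 + 6×233.28) = 1218.2 kN.
Block shear: shear path 2×[41+3×99] = 2×338 mm, A_gv = 5408, A_nv = 2×(338 − 3.5×32)×8 = 3616 mm²; tension across gage: (101 − 1×32)×8 = 552 mm². R_n = min(0.6×450×3616, 0.6×300×5408) + 1.0×450×552 = min(976.32, 973.44) + 248.4 = 1221.8 kN. φR_n = 0.75 × 1221.8 = 916.4 kN.
Governing: min(1989.1, 1218.2, 916.4) = 916.4 kN → block shear.

916.4 kN (block shear governs)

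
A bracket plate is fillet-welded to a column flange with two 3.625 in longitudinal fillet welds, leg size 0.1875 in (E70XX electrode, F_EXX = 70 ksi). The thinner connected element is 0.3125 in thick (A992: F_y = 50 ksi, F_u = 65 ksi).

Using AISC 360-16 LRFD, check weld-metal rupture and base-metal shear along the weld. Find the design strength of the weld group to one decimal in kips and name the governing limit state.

30.3 kips (weld metal governs)

Weld metal: throat = 0.707×0.1875 = 0.13256 in, L = 2×3.625 = 7.25 in. φR_n = 0.75 × 0.6 × 70 × 0.13256 × 7.25 = 30.3 kips.
Base metal shear (0.3125 in plate): yield φR_n = 1.0×0.6×50×0.3125×7.25 = 68.0 kips; rupture φR_n = 0.75×0.6×65×0.3125×7.25 = 66.3 kips; take 66.3 kips (rupture).
Governing: min(30.3, 66.3) = 30.3 kips → weld metal.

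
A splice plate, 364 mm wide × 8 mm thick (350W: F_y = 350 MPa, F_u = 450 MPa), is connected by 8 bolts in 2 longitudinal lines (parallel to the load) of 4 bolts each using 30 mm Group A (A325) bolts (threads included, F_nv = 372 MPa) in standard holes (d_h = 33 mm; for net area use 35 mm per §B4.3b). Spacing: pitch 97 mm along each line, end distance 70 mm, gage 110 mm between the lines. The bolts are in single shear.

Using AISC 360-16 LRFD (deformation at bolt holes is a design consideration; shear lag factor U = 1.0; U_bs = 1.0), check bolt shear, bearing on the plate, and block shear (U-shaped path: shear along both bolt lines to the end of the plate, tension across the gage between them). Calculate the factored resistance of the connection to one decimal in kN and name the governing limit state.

975.2 kN (block shear governs)

Bolt shear: A_b = π(30)²/4 = 706.86 mm². φR_n = 0.75 × 372 × 706.86 × 8 × 1 = 1577.7 kN.
Bearing (8 mm plate, F_u = 450 MPa): end bolts L_c = 70 − 33/2 = 53.5, R_n = min(1.2×53.5×8×450, 2.4×30×8×450) = 231.12 kN/bolt; interior L_c = 97 − 33 = 64, R_n = 259.2 kN/bolt. φR_n = 0.75 × (2×231.12 + 6×259.2) = 1513.1 kN.
Block shear: shear path 2×[70+3×97] = 2×361 mm, A_gv = 5776, A_nv = 2×(361 − 3.5×35)×8 = 3816 mm²; tension across gage: (110 − 1×35)×8 = 600 mm². R_n = min(0.6×450×3816, 0.6×350×5776) + 1.0×450×600 = min(1030.3, 1213) + 270 = 1300.3 kN. φR_n = 0.75 × 1300.3 = 975.2 kN.
Governing: min(1577.7, 1513.1, 975.2) = 975.2 kN → block shear.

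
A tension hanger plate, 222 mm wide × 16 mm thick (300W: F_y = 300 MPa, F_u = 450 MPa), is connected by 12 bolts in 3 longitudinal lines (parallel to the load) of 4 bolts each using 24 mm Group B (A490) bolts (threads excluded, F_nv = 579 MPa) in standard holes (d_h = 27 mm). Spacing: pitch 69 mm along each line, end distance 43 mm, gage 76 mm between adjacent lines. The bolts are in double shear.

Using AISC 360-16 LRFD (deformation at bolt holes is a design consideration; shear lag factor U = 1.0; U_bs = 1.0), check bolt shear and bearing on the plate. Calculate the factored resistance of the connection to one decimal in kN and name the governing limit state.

3022.9 kN (bearing governs)

Bolt shear: A_b = π(24)²/4 = 452.39 mm². φR_n = 0.75 × 579 × 452.39 × 12 × 2 = 4714.8 kN.
Bearing (16 mm plate, F_u = 450 MPa): end bolts L_c = 43 − 27/2 = 29.5, R_n = min(1.2×29.5×16×450, 2.4×24×16×450) = 254.88 kN/bolt; interior L_c = 69 − 27 = 42, R_n = 362.88 kN/bolt. φR_n = 0.75 × (3×254.88 + 9×362.88) = 3022.9 kN.
Governing: min(4714.8, 3022.9) = 3022.9 kN → bearing.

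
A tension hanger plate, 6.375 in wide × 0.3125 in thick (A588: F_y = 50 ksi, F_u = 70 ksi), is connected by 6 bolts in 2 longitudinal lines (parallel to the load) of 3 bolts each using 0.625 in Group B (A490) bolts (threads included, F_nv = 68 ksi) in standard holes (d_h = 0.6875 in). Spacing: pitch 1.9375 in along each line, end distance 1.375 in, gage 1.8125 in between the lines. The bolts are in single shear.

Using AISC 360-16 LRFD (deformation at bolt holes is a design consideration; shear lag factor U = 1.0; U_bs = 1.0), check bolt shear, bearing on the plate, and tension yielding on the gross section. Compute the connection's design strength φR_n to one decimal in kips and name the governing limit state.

Bolt shear: A_b = π(0.625)²/4 = 0.3068 in². φR_n = 0.75 × 68 × 0.3068 × 6 × 1 = 93.9 kips.
Bearing (0.3125 in plate, F_u = 70 ksi): end bolts L_c = 1.375 − 0.6875/2 = 1.03125, R_n = min(1.2×1.03125×0.3125×70, 2.4×0.625×0.3125×70) = 27.07 kips/bolt; interior L_c = 1.9375 − 0.6875 = 1.25, R_n = 32.813 kips/bolt. φR_n = 0.75 × (2×27.07 + 4×32.813) = 139.0 kips.
Tension yield (gross): A_g = 6.375×0.3125 = 1.9922 in². φR_n = 0.90 × 50 × 1.9922 = 89.6 kips.
Governing: min(93.9, 139.0, 89.6) = 89.6 kips → gross-section yield.

89.6 kips (gross-section yield governs)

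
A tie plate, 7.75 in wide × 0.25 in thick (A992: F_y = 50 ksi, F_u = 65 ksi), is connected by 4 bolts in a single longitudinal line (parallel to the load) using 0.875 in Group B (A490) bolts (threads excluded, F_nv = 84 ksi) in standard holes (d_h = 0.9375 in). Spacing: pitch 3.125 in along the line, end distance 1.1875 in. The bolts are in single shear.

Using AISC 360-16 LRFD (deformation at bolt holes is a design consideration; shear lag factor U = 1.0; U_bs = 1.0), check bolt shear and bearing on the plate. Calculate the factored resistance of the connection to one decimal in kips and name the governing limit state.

87.3 kips (bearing governs)

Bolt shear: A_b = π(0.875)²/4 = 0.60132 in². φR_n = 0.75 × 84 × 0.60132 × 4 × 1 = 151.5 kips.
Bearing (0.25 in plate, F_u = 65 ksi): end bolts L_c = 1.1875 − 0.9375/2 = 0.71875, R_n = min(1.2×0.71875×0.25×65, 2.4×0.875×0.25×65) = 14.016 kips/bolt; interior L_c = 3.125 − 0.9375 = 2.1875, R_n = 34.125 kips/bolt. φR_n = 0.75 × (1×14.016 + 3×34.125) = 87.3 kips.
Governing: min(151.5, 87.3) = 87.3 kips → bearing.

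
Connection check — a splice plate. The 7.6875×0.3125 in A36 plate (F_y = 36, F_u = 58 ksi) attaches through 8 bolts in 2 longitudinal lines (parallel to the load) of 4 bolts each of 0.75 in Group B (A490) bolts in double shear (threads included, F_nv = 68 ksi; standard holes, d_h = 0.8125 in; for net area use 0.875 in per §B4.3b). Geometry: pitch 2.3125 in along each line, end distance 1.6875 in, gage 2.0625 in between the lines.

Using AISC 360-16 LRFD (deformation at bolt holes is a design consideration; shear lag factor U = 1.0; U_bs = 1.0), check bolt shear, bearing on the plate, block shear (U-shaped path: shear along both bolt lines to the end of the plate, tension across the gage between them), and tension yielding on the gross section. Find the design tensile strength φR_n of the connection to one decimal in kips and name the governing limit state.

Bolt shear: A_b = π(0.75)²/4 = 0.44179 in². φR_n = 0.75 × 68 × 0.44179 × 8 × 2 = 360.5 kips.
Bearing (0.3125 in plate, F_u = 58 ksi): end bolts L_c = 1.6875 − 0.8125/2 = 1.28125, R_n = min(1.2×1.28125×0.3125×58, 2.4×0.75×0.3125×58) = 27.867 kips/bolt; interior L_c = 2.3125 − 0.8125 = 1.5, R_n = 32.625 kips/bolt. φR_n = 0.75 × (2×27.867 + 6×32.625) = 188.6 kips.
Block shear: shear path 2×[1.6875+3×2.3125] = 2×8.625 in, A_gv = 5.3906, A_nv = 2×(8.625 − 3.5×0.875)×0.3125 = 3.4766 in²; tension across gage: (2.0625 − 1×0.875)×0.3125 = 0.37109 in². R_n = min(0.6×58×3.4766, 0.6×36×5.3906) + 1.0×58×0.37109 = min(120.99, 116.44) + 21.523 = 137.96 kips. φR_n = 0.75 × 137.96 = 103.5 kips.
Tension yield (gross): A_g = 7.6875×0.3125 = 2.4023 in². φR_n = 0.90 × 36 × 2.4023 = 77.8 kips.
Governing: min(360.5, 188.6, 103.5, 77.8) = 77.8 kips → gross-section yield.

77.8 kips (gross-section yield governs)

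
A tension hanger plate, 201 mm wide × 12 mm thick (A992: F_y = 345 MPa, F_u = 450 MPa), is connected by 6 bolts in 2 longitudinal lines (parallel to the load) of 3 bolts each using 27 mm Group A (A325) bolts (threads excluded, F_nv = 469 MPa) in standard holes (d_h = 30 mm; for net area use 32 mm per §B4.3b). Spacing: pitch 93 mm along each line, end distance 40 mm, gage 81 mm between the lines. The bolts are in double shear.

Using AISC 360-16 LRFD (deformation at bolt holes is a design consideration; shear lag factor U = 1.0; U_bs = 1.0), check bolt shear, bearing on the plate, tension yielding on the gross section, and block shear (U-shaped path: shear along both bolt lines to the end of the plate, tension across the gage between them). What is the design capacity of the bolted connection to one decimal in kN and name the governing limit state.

Bolt shear: A_b = π(27)²/4 = 572.56 mm². φR_n = 0.75 × 469 × 572.56 × 6 × 2 = 2416.8 kN.
Bearing (12 mm plate, F_u = 450 MPa): end bolts L_c = 40 − 30/2 = 25, R_n = min(1.2×25×12×450, 2.4×27×12×450) = 162 kN/bolt; interior L_c = 93 − 30 = 63, R_n = 349.92 kN/bolt. φR_n = 0.75 × (2×162 + 4×349.92) = 1292.8 kN.
Tension yield (gross): A_g = 201×12 = 2412 mm². φR_n = 0.90 × 345 × 2412 = 748.9 kN.
Block shear: shear path 2×[40+2×93] = 2×226 mm, A_gv = 5424, A_nv = 2×(226 − 2.5×32)×12 = 3504 mm²; tension across gage: (81 − 1×32)×12 = 588 mm². R_n = min(0.6×450×3504, 0.6×345×5424) + 1.0×450×588 = min(946.08, 1122.8) + 264.6 = 1210.7 kN. φR_n = 0.75 × 1210.7 = 908.0 kN.
Governing: min(2416.8, 1292.8, 748.9, 908.0) = 748.9 kN → gross-section yield.

748.9 kN (gross-section yield governs)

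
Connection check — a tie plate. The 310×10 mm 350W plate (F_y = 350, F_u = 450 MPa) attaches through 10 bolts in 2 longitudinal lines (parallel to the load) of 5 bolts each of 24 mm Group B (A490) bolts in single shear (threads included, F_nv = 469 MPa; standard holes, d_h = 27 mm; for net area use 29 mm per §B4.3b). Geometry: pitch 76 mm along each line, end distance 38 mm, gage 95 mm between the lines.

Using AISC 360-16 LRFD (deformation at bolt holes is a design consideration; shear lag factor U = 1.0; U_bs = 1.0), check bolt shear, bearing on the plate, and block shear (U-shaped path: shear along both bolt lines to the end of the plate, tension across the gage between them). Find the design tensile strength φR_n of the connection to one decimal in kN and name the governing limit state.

Bolt shear: A_b = π(24)²/4 = 452.39 mm². φR_n = 0.75 × 469 × 452.39 × 10 × 1 = 1591.3 kN.
Bearing (10 mm plate, F_u = 450 MPa): end bolts L_c = 38 − 27/2 = 24.5, R_n = min(1.2×24.5×10×450, 2.4×24×10×450) = 132.3 kN/bolt; interior L_c = 76 − 27 = 49, R_n = 259.2 kN/bolt. φR_n = 0.75 × (2×132.3 + 8×259.2) = 1753.7 kN.
Block shear: shear path 2×[38+4×76] = 2×342 mm, A_gv = 6840, A_nv = 2×(342 − 4.5×29)×10 = 4230 mm²; tension across gage: (95 − 1×29)×10 = 660 mm². R_n = min(0.6×450×4230, 0.6×350×6840) + 1.0×450×660 = min(1142.1, 1436.4) + 297 = 1439.1 kN. φR_n = 0.75 × 1439.1 = 1079.3 kN.
Governing: min(1591.3, 1753.7, 1079.3) = 1079.3 kN → block shear.

1079.3 kN (block shear governs)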